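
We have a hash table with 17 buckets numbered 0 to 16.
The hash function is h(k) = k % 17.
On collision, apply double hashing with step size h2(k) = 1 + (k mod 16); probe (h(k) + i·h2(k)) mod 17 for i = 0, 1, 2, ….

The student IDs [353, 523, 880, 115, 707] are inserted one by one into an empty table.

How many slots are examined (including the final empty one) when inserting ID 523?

2

353 hashes to 13; slot 13 is free → place at 13.
523 hashes to 13, h2=12; 13 taken → place at 8.
880 hashes to 13, h2=1; 13 taken → place at 14.
115 hashes to 13, h2=4; 13 taken → place at 0.
707 hashes to 10; slot 10 is free → place at 10.
Table: [115, —, —, —, —, —, —, —, 523, —, 707, —, —, 353, 880, —, —]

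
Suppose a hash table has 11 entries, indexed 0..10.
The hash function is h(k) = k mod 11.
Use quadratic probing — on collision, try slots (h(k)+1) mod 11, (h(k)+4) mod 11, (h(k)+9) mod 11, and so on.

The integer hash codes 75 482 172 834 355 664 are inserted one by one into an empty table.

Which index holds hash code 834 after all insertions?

75: h=9 => slot 9
482: h=9, probe 9,10 => slot 10
172: h=7 => slot 7
834: h=9, probe 9,10,2 => slot 2
355: h=3 => slot 3
664: h=4 => slot 4
Table: [_, _, 834, 355, 664, _, _, 172, _, 75, 482]

2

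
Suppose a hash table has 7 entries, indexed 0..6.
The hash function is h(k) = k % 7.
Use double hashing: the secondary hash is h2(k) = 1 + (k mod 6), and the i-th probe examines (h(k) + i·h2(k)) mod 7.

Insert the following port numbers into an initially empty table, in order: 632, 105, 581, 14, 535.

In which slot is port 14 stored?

3

632: h=2 => slot 2
105: h=0 => slot 0
581: h=0, h2=6, probe 0,6 => slot 6
14: h=0, h2=3, probe 0,3 => slot 3
535: h=3, h2=2, probe 3,5 => slot 5
Table: [105, -, 632, 14, -, 535, 581]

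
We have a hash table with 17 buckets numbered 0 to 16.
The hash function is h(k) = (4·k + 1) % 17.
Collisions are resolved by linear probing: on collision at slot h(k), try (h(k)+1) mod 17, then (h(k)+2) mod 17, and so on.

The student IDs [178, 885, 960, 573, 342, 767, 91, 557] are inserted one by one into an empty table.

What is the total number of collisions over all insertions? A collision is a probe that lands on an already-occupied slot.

Insert 178: h=16, slot 16 empty => index 16.
Insert 885: h=5, slot 5 empty => index 5.
Insert 960: h=16, slot 16 occupied => index 0.
Insert 573: h=15, slot 15 empty => index 15.
Insert 342: h=9, slot 9 empty => index 9.
Insert 767: h=9, slot 9 occupied => index 10.
Insert 91: h=8, slot 8 empty => index 8.
Insert 557: h=2, slot 2 empty => index 2.
Table: [960, -, 557, -, -, 885, -, -, 91, 342, 767, -, -, -, -, 573, 178]

2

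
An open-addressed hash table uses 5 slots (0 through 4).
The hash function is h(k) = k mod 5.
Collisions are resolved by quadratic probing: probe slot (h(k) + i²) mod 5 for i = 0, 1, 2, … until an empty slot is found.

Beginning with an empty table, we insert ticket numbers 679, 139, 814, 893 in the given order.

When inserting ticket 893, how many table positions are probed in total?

3

679: h=4 → slot 4
139: h=4, probe 4,0 → slot 0
814: h=4, probe 4,0,3 → slot 3
893: h=3, probe 3,4,2 → slot 2
Table: [139, ., 893, 814, 679]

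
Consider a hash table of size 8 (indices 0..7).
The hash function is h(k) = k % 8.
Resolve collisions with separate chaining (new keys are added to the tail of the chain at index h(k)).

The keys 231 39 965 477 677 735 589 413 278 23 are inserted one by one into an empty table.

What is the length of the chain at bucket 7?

4

231 -> bucket 7
39 -> bucket 7 (collision)
965 -> bucket 5
477 -> bucket 5 (collision)
677 -> bucket 5 (collision)
735 -> bucket 7 (collision)
589 -> bucket 5 (collision)
413 -> bucket 5 (collision)
278 -> bucket 6
23 -> bucket 7 (collision)
Final buckets:
0: _
1: _
2: _
3: _
4: _
5: 965 -> 477 -> 677 -> 589 -> 413
6: 278
7: 231 -> 39 -> 735 -> 23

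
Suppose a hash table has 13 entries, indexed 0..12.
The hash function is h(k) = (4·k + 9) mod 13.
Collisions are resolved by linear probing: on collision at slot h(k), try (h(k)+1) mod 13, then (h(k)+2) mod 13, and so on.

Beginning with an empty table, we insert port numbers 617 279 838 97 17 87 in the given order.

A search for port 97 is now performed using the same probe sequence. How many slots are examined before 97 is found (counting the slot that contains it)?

4

Insert 617: h=7, slot 7 empty => index 7.
Insert 279: h=7, slot 7 occupied => index 8.
Insert 838: h=7, slots 7,8 occupied => index 9.
Insert 97: h=7, slots 7,8,9 occupied => index 10.
Insert 17: h=12, slot 12 empty => index 12.
Insert 87: h=6, slot 6 empty => index 6.
Table: [—, —, —, —, —, —, 87, 617, 279, 838, 97, —, 17]
Lookup 97: h=7, probe 7,8,9,10 → found at 10.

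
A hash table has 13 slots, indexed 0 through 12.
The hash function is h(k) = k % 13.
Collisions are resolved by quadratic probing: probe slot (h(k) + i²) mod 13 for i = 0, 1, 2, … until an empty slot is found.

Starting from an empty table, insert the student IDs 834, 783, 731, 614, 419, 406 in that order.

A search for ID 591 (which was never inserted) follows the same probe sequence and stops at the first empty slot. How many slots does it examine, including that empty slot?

Insert 834: h=2, slot 2 empty => index 2.
Insert 783: h=3, slot 3 empty => index 3.
Insert 731: h=3, slot 3 occupied => index 4.
Insert 614: h=3, slots 3,4 occupied => index 7.
Insert 419: h=3, slots 3,4,7 occupied => index 12.
Insert 406: h=3, slots 3,4,7,12 occupied => index 6.
Table: [—, —, 834, 783, 731, —, 406, 614, —, —, —, —, 419]
Lookup 591: h=6, probe 6,7,10 → slot 10 empty, not found.

3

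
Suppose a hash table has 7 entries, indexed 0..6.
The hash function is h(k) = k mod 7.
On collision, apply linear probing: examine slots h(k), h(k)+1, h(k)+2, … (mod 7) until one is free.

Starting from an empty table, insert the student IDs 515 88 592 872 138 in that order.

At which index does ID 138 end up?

1

515 hashes to 4; slot 4 is free → place at 4.
88 hashes to 4; 4 taken → place at 5.
592 hashes to 4; 4,5 taken → place at 6.
872 hashes to 4; 4,5,6 taken → place at 0.
138 hashes to 5; 5,6,0 taken → place at 1.
Table: [872, 138, ., ., 515, 88, 592]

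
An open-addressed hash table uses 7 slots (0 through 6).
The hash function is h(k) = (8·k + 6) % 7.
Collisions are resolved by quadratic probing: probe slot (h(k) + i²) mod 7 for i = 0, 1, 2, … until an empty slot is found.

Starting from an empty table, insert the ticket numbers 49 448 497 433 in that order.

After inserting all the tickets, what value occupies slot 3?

497

49 hashes to 6; slot 6 is free → place at 6.
448 hashes to 6; 6 taken → place at 0.
497 hashes to 6; 6,0 taken → place at 3.
433 hashes to 5; slot 5 is free → place at 5.
Table: [448, ., ., 497, ., 433, 49]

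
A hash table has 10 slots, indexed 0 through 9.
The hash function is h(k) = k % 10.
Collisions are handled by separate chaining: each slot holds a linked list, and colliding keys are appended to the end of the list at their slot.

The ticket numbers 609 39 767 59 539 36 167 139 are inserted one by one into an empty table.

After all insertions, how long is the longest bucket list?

Insert 609: h=9, bucket 9 empty -> new chain.
Insert 39: h=9, bucket 9 nonempty -> append to chain.
Insert 767: h=7, bucket 7 empty -> new chain.
Insert 59: h=9, bucket 9 nonempty -> append to chain.
Insert 539: h=9, bucket 9 nonempty -> append to chain.
Insert 36: h=6, bucket 6 empty -> new chain.
Insert 167: h=7, bucket 7 nonempty -> append to chain.
Insert 139: h=9, bucket 9 nonempty -> append to chain.
Final buckets:
0: .
1: .
2: .
3: .
4: .
5: .
6: 36
7: 767 -> 167
8: .
9: 609 -> 39 -> 59 -> 539 -> 139

5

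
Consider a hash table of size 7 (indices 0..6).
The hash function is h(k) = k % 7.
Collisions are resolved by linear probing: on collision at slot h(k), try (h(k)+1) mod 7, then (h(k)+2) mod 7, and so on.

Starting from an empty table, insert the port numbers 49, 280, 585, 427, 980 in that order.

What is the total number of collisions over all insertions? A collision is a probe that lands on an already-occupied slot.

49 hashes to 0; slot 0 is free -> place at 0.
280 hashes to 0; 0 taken -> place at 1.
585 hashes to 4; slot 4 is free -> place at 4.
427 hashes to 0; 0,1 taken -> place at 2.
980 hashes to 0; 0,1,2 taken -> place at 3.
Table: [49, 280, 427, 980, 585, -, -]

6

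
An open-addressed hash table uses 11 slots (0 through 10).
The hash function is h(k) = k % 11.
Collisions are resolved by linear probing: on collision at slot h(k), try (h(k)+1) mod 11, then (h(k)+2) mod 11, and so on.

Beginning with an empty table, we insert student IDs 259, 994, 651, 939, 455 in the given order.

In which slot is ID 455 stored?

7

259: h=6 => slot 6
994: h=4 => slot 4
651: h=2 => slot 2
939: h=4, probe 4,5 => slot 5
455: h=4, probe 4,5,6,7 => slot 7
Table: [—, —, 651, —, 994, 939, 259, 455, —, —, —]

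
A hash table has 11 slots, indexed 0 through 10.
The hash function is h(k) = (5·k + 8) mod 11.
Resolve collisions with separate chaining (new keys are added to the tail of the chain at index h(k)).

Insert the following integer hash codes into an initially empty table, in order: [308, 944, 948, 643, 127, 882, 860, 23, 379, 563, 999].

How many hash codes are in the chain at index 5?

1

308 -> bucket 8
944 -> bucket 9
948 -> bucket 7
643 -> bucket 0
127 -> bucket 5
882 -> bucket 7 (collision)
860 -> bucket 7 (collision)
23 -> bucket 2
379 -> bucket 0 (collision)
563 -> bucket 7 (collision)
999 -> bucket 9 (collision)
Final buckets:
0: 643 -> 379
1: —
2: 23
3: —
4: —
5: 127
6: —
7: 948 -> 882 -> 860 -> 563
8: 308
9: 944 -> 999
10: —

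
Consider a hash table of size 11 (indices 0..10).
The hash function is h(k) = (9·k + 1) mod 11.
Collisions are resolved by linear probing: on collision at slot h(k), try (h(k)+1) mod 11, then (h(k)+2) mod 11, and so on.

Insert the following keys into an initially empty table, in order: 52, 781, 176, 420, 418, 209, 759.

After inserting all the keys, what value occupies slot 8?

420

52: h=7 → slot 7
781: h=1 → slot 1
176: h=1, probe 1,2 → slot 2
420: h=8 → slot 8
418: h=1, probe 1,2,3 → slot 3
209: h=1, probe 1,2,3,4 → slot 4
759: h=1, probe 1,2,3,4,5 → slot 5
Table: [—, 781, 176, 418, 209, 759, —, 52, 420, —, —]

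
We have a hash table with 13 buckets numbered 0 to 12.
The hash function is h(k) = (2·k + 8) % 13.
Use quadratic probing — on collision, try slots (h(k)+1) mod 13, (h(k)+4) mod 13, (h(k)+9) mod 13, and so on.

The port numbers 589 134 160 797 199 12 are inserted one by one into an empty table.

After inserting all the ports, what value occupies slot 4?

134

589 hashes to 3; slot 3 is free -> place at 3.
134 hashes to 3; 3 taken -> place at 4.
160 hashes to 3; 3,4 taken -> place at 7.
797 hashes to 3; 3,4,7 taken -> place at 12.
199 hashes to 3; 3,4,7,12 taken -> place at 6.
12 hashes to 6; 6,7 taken -> place at 10.
Table: [-, -, -, 589, 134, -, 199, 160, -, -, 12, -, 797]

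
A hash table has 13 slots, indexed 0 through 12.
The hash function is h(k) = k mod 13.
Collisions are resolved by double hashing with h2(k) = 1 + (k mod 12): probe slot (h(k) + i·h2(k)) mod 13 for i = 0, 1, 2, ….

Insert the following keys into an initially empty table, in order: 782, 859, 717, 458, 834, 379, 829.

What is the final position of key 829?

5

782 hashes to 2; slot 2 is free => place at 2.
859 hashes to 1; slot 1 is free => place at 1.
717 hashes to 2, h2=10; 2 taken => place at 12.
458 hashes to 3; slot 3 is free => place at 3.
834 hashes to 2, h2=7; 2 taken => place at 9.
379 hashes to 2, h2=8; 2 taken => place at 10.
829 hashes to 10, h2=2; 10,12,1,3 taken => place at 5.
Table: [∅, 859, 782, 458, ∅, 829, ∅, ∅, ∅, 834, 379, ∅, 717]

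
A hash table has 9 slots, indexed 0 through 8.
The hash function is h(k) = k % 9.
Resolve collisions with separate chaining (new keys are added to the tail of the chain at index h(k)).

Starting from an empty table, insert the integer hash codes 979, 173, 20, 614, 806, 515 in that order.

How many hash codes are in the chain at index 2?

4

979 → bucket 7
173 → bucket 2
20 → bucket 2 (collision)
614 → bucket 2 (collision)
806 → bucket 5
515 → bucket 2 (collision)
Final buckets:
0: _
1: _
2: 173 -> 20 -> 614 -> 515
3: _
4: _
5: 806
6: _
7: 979
8: _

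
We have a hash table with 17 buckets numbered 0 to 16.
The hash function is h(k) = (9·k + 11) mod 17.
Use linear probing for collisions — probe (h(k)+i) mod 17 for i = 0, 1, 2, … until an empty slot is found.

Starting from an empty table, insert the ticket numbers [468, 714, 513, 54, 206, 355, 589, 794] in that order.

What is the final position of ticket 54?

468 hashes to 7; slot 7 is free → place at 7.
714 hashes to 11; slot 11 is free → place at 11.
513 hashes to 4; slot 4 is free → place at 4.
54 hashes to 4; 4 taken → place at 5.
206 hashes to 12; slot 12 is free → place at 12.
355 hashes to 10; slot 10 is free → place at 10.
589 hashes to 8; slot 8 is free → place at 8.
794 hashes to 0; slot 0 is free → place at 0.
Table: [794, —, —, —, 513, 54, —, 468, 589, —, 355, 714, 206, —, —, —, —]

5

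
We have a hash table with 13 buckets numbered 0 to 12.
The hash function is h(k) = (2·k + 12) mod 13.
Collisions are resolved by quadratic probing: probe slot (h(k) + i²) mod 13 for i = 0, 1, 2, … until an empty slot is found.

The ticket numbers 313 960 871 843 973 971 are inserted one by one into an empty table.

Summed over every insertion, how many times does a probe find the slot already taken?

Insert 313: h=1, slot 1 empty => index 1.
Insert 960: h=8, slot 8 empty => index 8.
Insert 871: h=12, slot 12 empty => index 12.
Insert 843: h=8, slot 8 occupied => index 9.
Insert 973: h=8, slots 8,9,12 occupied => index 4.
Insert 971: h=4, slot 4 occupied => index 5.
Table: [—, 313, —, —, 973, 971, —, —, 960, 843, —, —, 871]

5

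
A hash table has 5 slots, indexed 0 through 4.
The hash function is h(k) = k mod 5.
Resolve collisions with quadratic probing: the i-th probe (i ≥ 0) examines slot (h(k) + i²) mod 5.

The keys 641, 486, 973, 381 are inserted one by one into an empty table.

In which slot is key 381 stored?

0

Insert 641: h=1, slot 1 empty → index 1.
Insert 486: h=1, slot 1 occupied → index 2.
Insert 973: h=3, slot 3 empty → index 3.
Insert 381: h=1, slots 1,2 occupied → index 0.
Table: [381, 641, 486, 973, .]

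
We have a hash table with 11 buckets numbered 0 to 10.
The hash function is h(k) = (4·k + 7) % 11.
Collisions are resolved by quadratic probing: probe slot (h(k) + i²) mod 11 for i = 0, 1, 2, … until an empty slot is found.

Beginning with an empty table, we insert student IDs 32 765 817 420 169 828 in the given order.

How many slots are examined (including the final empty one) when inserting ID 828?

4

Insert 32: h=3, slot 3 empty → index 3.
Insert 765: h=9, slot 9 empty → index 9.
Insert 817: h=8, slot 8 empty → index 8.
Insert 420: h=4, slot 4 empty → index 4.
Insert 169: h=1, slot 1 empty → index 1.
Insert 828: h=8, slots 8,9,1 occupied → index 6.
Table: [-, 169, -, 32, 420, -, 828, -, 817, 765, -]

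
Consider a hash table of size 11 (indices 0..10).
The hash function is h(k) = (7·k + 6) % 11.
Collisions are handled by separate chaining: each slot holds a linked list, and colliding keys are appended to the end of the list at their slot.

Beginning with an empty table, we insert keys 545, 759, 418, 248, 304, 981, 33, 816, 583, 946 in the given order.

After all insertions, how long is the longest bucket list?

Insert 545: h=4, bucket 4 empty → new chain.
Insert 759: h=6, bucket 6 empty → new chain.
Insert 418: h=6, bucket 6 nonempty → append to chain.
Insert 248: h=4, bucket 4 nonempty → append to chain.
Insert 304: h=0, bucket 0 empty → new chain.
Insert 981: h=9, bucket 9 empty → new chain.
Insert 33: h=6, bucket 6 nonempty → append to chain.
Insert 816: h=9, bucket 9 nonempty → append to chain.
Insert 583: h=6, bucket 6 nonempty → append to chain.
Insert 946: h=6, bucket 6 nonempty → append to chain.
Final buckets:
0: 304
1: —
2: —
3: —
4: 545 -> 248
5: —
6: 759 -> 418 -> 33 -> 583 -> 946
7: —
8: —
9: 981 -> 816
10: —

5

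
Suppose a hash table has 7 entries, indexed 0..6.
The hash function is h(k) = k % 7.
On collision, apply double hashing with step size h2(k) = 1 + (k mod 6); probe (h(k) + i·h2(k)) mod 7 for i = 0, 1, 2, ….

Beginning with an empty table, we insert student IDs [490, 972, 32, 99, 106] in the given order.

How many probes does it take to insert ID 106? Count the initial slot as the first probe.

Insert 490: h=0, slot 0 empty => index 0.
Insert 972: h=6, slot 6 empty => index 6.
Insert 32: h=4, slot 4 empty => index 4.
Insert 99: h=1, slot 1 empty => index 1.
Insert 106: h=1, h2=5, slots 1,6,4 occupied => index 2.
Table: [490, 99, 106, -, 32, -, 972]

4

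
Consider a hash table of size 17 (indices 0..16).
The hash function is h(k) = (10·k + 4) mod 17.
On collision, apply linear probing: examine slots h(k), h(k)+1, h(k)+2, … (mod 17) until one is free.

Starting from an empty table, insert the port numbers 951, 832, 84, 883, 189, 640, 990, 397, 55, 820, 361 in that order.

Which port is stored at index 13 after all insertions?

Insert 951: h=11, slot 11 empty -> index 11.
Insert 832: h=11, slot 11 occupied -> index 12.
Insert 84: h=11, slots 11,12 occupied -> index 13.
Insert 883: h=11, slots 11,12,13 occupied -> index 14.
Insert 189: h=7, slot 7 empty -> index 7.
Insert 640: h=12, slots 12,13,14 occupied -> index 15.
Insert 990: h=10, slot 10 empty -> index 10.
Insert 397: h=13, slots 13,14,15 occupied -> index 16.
Insert 55: h=10, slots 10,11,12,13,14,15,16 occupied -> index 0.
Insert 820: h=10, slots 10,11,12,13,14,15,16,0 occupied -> index 1.
Insert 361: h=10, slots 10,11,12,13,14,15,16,0,1 occupied -> index 2.
Table: [55, 820, 361, _, _, _, _, 189, _, _, 990, 951, 832, 84, 883, 640, 397]

84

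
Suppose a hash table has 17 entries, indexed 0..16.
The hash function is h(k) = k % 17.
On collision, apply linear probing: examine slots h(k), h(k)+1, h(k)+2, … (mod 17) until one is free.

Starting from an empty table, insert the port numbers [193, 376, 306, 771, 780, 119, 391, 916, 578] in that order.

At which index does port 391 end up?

193: h=6 => slot 6
376: h=2 => slot 2
306: h=0 => slot 0
771: h=6, probe 6,7 => slot 7
780: h=15 => slot 15
119: h=0, probe 0,1 => slot 1
391: h=0, probe 0,1,2,3 => slot 3
916: h=15, probe 15,16 => slot 16
578: h=0, probe 0,1,2,3,4 => slot 4
Table: [306, 119, 376, 391, 578, ∅, 193, 771, ∅, ∅, ∅, ∅, ∅, ∅, ∅, 780, 916]

3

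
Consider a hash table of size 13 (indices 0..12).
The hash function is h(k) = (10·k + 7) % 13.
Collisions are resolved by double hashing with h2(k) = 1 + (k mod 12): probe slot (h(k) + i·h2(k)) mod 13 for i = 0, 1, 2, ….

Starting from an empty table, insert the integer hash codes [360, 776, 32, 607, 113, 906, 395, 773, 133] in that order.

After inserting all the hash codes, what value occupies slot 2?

360 hashes to 6; slot 6 is free → place at 6.
776 hashes to 6, h2=9; 6 taken → place at 2.
32 hashes to 2, h2=9; 2 taken → place at 11.
607 hashes to 6, h2=8; 6 taken → place at 1.
113 hashes to 6, h2=6; 6 taken → place at 12.
906 hashes to 6, h2=7; 6 taken → place at 0.
395 hashes to 5; slot 5 is free → place at 5.
773 hashes to 2, h2=6; 2 taken → place at 8.
133 hashes to 11, h2=2; 11,0,2 taken → place at 4.
Table: [906, 607, 776, ∅, 133, 395, 360, ∅, 773, ∅, ∅, 32, 113]

776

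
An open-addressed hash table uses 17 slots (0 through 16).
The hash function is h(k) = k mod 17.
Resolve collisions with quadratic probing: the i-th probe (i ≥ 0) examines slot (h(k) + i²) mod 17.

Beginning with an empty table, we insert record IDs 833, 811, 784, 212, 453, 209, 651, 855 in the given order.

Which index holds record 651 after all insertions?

6

833 hashes to 0; slot 0 is free → place at 0.
811 hashes to 12; slot 12 is free → place at 12.
784 hashes to 2; slot 2 is free → place at 2.
212 hashes to 8; slot 8 is free → place at 8.
453 hashes to 11; slot 11 is free → place at 11.
209 hashes to 5; slot 5 is free → place at 5.
651 hashes to 5; 5 taken → place at 6.
855 hashes to 5; 5,6 taken → place at 9.
Table: [833, -, 784, -, -, 209, 651, -, 212, 855, -, 453, 811, -, -, -, -]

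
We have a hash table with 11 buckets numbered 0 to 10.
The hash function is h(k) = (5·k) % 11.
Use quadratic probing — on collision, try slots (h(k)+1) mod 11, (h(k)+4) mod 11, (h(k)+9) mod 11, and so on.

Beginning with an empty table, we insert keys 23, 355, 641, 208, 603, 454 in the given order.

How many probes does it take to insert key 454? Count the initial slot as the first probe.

Insert 23: h=5, slot 5 empty → index 5.
Insert 355: h=4, slot 4 empty → index 4.
Insert 641: h=4, slots 4,5 occupied → index 8.
Insert 208: h=6, slot 6 empty → index 6.
Insert 603: h=1, slot 1 empty → index 1.
Insert 454: h=4, slots 4,5,8 occupied → index 2.
Table: [—, 603, 454, —, 355, 23, 208, —, 641, —, —]

4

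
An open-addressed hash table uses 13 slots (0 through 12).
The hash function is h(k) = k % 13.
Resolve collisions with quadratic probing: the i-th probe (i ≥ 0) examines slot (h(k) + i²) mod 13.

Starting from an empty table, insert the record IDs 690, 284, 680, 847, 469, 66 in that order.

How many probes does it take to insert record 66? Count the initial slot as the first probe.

690: h=1 -> slot 1
284: h=11 -> slot 11
680: h=4 -> slot 4
847: h=2 -> slot 2
469: h=1, probe 1,2,5 -> slot 5
66: h=1, probe 1,2,5,10 -> slot 10
Table: [-, 690, 847, -, 680, 469, -, -, -, -, 66, 284, -]

4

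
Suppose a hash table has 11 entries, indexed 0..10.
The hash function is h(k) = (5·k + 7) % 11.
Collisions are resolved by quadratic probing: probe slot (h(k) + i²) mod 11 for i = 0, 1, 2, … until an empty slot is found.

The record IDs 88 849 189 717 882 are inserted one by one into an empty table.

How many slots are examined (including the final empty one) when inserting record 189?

Insert 88: h=7, slot 7 empty => index 7.
Insert 849: h=6, slot 6 empty => index 6.
Insert 189: h=6, slots 6,7 occupied => index 10.
Insert 717: h=6, slots 6,7,10 occupied => index 4.
Insert 882: h=6, slots 6,7,10,4 occupied => index 0.
Table: [882, -, -, -, 717, -, 849, 88, -, -, 189]

3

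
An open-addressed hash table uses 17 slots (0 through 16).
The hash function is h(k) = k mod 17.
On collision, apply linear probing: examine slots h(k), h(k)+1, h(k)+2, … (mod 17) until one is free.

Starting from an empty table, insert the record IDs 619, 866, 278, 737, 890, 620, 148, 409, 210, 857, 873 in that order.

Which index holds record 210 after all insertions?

619: h=7 → slot 7
866: h=16 → slot 16
278: h=6 → slot 6
737: h=6, probe 6,7,8 → slot 8
890: h=6, probe 6,7,8,9 → slot 9
620: h=8, probe 8,9,10 → slot 10
148: h=12 → slot 12
409: h=1 → slot 1
210: h=6, probe 6,7,8,9,10,11 → slot 11
857: h=7, probe 7,8,9,10,11,12,13 → slot 13
873: h=6, probe 6,7,8,9,10,11,12,13,14 → slot 14
Table: [-, 409, -, -, -, -, 278, 619, 737, 890, 620, 210, 148, 857, 873, -, 866]

11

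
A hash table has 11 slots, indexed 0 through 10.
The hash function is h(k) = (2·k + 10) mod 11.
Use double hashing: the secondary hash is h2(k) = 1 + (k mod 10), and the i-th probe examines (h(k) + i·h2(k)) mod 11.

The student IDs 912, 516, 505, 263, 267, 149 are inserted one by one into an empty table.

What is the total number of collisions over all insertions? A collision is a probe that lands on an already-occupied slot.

912: h=8 -> slot 8
516: h=8, h2=7, probe 8,4 -> slot 4
505: h=8, h2=6, probe 8,3 -> slot 3
263: h=8, h2=4, probe 8,1 -> slot 1
267: h=5 -> slot 5
149: h=0 -> slot 0
Table: [149, 263, _, 505, 516, 267, _, _, 912, _, _]

3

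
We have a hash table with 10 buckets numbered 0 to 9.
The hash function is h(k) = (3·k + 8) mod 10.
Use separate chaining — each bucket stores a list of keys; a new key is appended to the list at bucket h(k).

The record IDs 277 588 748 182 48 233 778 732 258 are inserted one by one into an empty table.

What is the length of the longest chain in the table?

277 -> bucket 9
588 -> bucket 2
748 -> bucket 2 (collision)
182 -> bucket 4
48 -> bucket 2 (collision)
233 -> bucket 7
778 -> bucket 2 (collision)
732 -> bucket 4 (collision)
258 -> bucket 2 (collision)
Final buckets:
0: ∅
1: ∅
2: 588 -> 748 -> 48 -> 778 -> 258
3: ∅
4: 182 -> 732
5: ∅
6: ∅
7: 233
8: ∅
9: 277

5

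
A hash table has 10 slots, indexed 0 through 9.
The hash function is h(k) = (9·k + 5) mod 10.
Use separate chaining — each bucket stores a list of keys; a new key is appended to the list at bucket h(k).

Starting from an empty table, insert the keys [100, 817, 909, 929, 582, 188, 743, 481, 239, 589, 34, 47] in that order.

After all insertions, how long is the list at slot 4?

Insert 100: h=5, bucket 5 empty -> new chain.
Insert 817: h=8, bucket 8 empty -> new chain.
Insert 909: h=6, bucket 6 empty -> new chain.
Insert 929: h=6, bucket 6 nonempty -> append to chain.
Insert 582: h=3, bucket 3 empty -> new chain.
Insert 188: h=7, bucket 7 empty -> new chain.
Insert 743: h=2, bucket 2 empty -> new chain.
Insert 481: h=4, bucket 4 empty -> new chain.
Insert 239: h=6, bucket 6 nonempty -> append to chain.
Insert 589: h=6, bucket 6 nonempty -> append to chain.
Insert 34: h=1, bucket 1 empty -> new chain.
Insert 47: h=8, bucket 8 nonempty -> append to chain.
Final buckets:
0: _
1: 34
2: 743
3: 582
4: 481
5: 100
6: 909 -> 929 -> 239 -> 589
7: 188
8: 817 -> 47
9: _

1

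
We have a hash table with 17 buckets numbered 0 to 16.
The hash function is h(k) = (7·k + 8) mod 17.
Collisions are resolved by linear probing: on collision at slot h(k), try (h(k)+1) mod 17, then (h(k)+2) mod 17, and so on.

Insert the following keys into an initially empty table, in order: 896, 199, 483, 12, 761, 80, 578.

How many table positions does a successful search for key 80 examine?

4

896 hashes to 7; slot 7 is free -> place at 7.
199 hashes to 7; 7 taken -> place at 8.
483 hashes to 6; slot 6 is free -> place at 6.
12 hashes to 7; 7,8 taken -> place at 9.
761 hashes to 14; slot 14 is free -> place at 14.
80 hashes to 7; 7,8,9 taken -> place at 10.
578 hashes to 8; 8,9,10 taken -> place at 11.
Table: [-, -, -, -, -, -, 483, 896, 199, 12, 80, 578, -, -, 761, -, -]
Lookup 80: h=7, probe 7,8,9,10 → found at 10.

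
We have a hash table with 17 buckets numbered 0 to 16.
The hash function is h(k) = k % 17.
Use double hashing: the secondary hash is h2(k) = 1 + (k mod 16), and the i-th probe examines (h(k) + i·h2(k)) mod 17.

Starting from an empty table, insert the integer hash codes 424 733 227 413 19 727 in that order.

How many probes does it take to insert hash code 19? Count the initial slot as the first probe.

Insert 424: h=16, slot 16 empty → index 16.
Insert 733: h=2, slot 2 empty → index 2.
Insert 227: h=6, slot 6 empty → index 6.
Insert 413: h=5, slot 5 empty → index 5.
Insert 19: h=2, h2=4, slots 2,6 occupied → index 10.
Insert 727: h=13, slot 13 empty → index 13.
Table: [_, _, 733, _, _, 413, 227, _, _, _, 19, _, _, 727, _, _, 424]

3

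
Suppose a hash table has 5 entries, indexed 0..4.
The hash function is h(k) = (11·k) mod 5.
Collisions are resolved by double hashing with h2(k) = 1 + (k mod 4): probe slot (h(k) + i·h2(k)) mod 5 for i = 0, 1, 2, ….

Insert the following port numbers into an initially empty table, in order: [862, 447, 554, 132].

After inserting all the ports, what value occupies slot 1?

862: h=2 → slot 2
447: h=2, h2=4, probe 2,1 → slot 1
554: h=4 → slot 4
132: h=2, h2=1, probe 2,3 → slot 3
Table: [_, 447, 862, 132, 554]

447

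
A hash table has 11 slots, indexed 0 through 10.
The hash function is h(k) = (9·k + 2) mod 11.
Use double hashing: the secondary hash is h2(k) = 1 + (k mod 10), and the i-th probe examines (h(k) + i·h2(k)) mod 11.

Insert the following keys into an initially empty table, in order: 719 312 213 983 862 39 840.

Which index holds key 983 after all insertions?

719: h=5 => slot 5
312: h=5, h2=3, probe 5,8 => slot 8
213: h=5, h2=4, probe 5,9 => slot 9
983: h=5, h2=4, probe 5,9,2 => slot 2
862: h=5, h2=3, probe 5,8,0 => slot 0
39: h=1 => slot 1
840: h=5, h2=1, probe 5,6 => slot 6
Table: [862, 39, 983, ., ., 719, 840, ., 312, 213, .]

2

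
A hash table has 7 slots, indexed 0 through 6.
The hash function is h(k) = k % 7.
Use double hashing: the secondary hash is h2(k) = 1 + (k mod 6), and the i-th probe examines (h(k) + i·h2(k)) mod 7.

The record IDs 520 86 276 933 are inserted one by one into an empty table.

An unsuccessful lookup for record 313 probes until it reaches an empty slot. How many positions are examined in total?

2

520 hashes to 2; slot 2 is free → place at 2.
86 hashes to 2, h2=3; 2 taken → place at 5.
276 hashes to 3; slot 3 is free → place at 3.
933 hashes to 2, h2=4; 2 taken → place at 6.
Table: [-, -, 520, 276, -, 86, 933]
Lookup 313: h=5, h2=2, probe 5,0 → slot 0 empty, not found.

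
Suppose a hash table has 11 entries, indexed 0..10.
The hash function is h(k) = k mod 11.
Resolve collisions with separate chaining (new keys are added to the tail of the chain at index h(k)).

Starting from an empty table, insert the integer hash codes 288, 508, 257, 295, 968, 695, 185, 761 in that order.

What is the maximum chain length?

288 → bucket 2
508 → bucket 2 (collision)
257 → bucket 4
295 → bucket 9
968 → bucket 0
695 → bucket 2 (collision)
185 → bucket 9 (collision)
761 → bucket 2 (collision)
Final buckets:
0: 968
1: ∅
2: 288 -> 508 -> 695 -> 761
3: ∅
4: 257
5: ∅
6: ∅
7: ∅
8: ∅
9: 295 -> 185
10: ∅

4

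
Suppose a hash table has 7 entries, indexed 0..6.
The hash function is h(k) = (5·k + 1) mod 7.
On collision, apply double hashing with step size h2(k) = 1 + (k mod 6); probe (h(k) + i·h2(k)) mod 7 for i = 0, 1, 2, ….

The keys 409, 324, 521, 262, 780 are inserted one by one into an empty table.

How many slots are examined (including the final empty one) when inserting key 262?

Insert 409: h=2, slot 2 empty -> index 2.
Insert 324: h=4, slot 4 empty -> index 4.
Insert 521: h=2, h2=6, slot 2 occupied -> index 1.
Insert 262: h=2, h2=5, slot 2 occupied -> index 0.
Insert 780: h=2, h2=1, slot 2 occupied -> index 3.
Table: [262, 521, 409, 780, 324, ∅, ∅]

2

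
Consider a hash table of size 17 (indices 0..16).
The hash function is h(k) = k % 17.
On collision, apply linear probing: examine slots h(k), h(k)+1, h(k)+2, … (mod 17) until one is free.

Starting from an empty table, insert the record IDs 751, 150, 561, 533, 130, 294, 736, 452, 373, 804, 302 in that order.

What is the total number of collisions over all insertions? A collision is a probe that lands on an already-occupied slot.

Insert 751: h=3, slot 3 empty => index 3.
Insert 150: h=14, slot 14 empty => index 14.
Insert 561: h=0, slot 0 empty => index 0.
Insert 533: h=6, slot 6 empty => index 6.
Insert 130: h=11, slot 11 empty => index 11.
Insert 294: h=5, slot 5 empty => index 5.
Insert 736: h=5, slots 5,6 occupied => index 7.
Insert 452: h=10, slot 10 empty => index 10.
Insert 373: h=16, slot 16 empty => index 16.
Insert 804: h=5, slots 5,6,7 occupied => index 8.
Insert 302: h=13, slot 13 empty => index 13.
Table: [561, ∅, ∅, 751, ∅, 294, 533, 736, 804, ∅, 452, 130, ∅, 302, 150, ∅, 373]

5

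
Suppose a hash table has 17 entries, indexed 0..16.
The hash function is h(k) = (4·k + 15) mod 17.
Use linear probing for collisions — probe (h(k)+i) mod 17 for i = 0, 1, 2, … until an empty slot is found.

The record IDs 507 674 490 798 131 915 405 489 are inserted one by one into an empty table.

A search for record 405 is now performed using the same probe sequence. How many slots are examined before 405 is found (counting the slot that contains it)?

Insert 507: h=3, slot 3 empty -> index 3.
Insert 674: h=8, slot 8 empty -> index 8.
Insert 490: h=3, slot 3 occupied -> index 4.
Insert 798: h=11, slot 11 empty -> index 11.
Insert 131: h=12, slot 12 empty -> index 12.
Insert 915: h=3, slots 3,4 occupied -> index 5.
Insert 405: h=3, slots 3,4,5 occupied -> index 6.
Insert 489: h=16, slot 16 empty -> index 16.
Table: [_, _, _, 507, 490, 915, 405, _, 674, _, _, 798, 131, _, _, _, 489]
Lookup 405: h=3, probe 3,4,5,6 → found at 6.

4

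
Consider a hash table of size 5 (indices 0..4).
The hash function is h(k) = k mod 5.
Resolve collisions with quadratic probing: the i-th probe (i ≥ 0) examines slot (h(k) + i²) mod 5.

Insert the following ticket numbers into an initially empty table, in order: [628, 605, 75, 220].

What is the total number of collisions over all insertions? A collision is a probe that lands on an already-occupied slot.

3

Insert 628: h=3, slot 3 empty => index 3.
Insert 605: h=0, slot 0 empty => index 0.
Insert 75: h=0, slot 0 occupied => index 1.
Insert 220: h=0, slots 0,1 occupied => index 4.
Table: [605, 75, ., 628, 220]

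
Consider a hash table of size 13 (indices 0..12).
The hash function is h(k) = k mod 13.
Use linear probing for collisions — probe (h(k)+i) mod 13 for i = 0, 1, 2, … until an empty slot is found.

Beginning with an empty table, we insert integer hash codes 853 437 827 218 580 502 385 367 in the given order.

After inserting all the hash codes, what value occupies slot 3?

Insert 853: h=8, slot 8 empty -> index 8.
Insert 437: h=8, slot 8 occupied -> index 9.
Insert 827: h=8, slots 8,9 occupied -> index 10.
Insert 218: h=10, slot 10 occupied -> index 11.
Insert 580: h=8, slots 8,9,10,11 occupied -> index 12.
Insert 502: h=8, slots 8,9,10,11,12 occupied -> index 0.
Insert 385: h=8, slots 8,9,10,11,12,0 occupied -> index 1.
Insert 367: h=3, slot 3 empty -> index 3.
Table: [502, 385, ∅, 367, ∅, ∅, ∅, ∅, 853, 437, 827, 218, 580]

367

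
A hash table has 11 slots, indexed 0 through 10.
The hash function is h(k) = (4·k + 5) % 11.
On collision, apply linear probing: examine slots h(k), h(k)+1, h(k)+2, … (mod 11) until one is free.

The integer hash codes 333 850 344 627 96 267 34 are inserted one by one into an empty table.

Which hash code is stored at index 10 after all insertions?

34

333 hashes to 6; slot 6 is free → place at 6.
850 hashes to 6; 6 taken → place at 7.
344 hashes to 6; 6,7 taken → place at 8.
627 hashes to 5; slot 5 is free → place at 5.
96 hashes to 4; slot 4 is free → place at 4.
267 hashes to 6; 6,7,8 taken → place at 9.
34 hashes to 9; 9 taken → place at 10.
Table: [-, -, -, -, 96, 627, 333, 850, 344, 267, 34]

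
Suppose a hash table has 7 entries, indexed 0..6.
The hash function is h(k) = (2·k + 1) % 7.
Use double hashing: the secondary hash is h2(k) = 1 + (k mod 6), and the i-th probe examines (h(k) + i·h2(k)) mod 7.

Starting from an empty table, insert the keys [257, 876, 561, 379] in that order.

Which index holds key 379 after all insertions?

5

257: h=4 => slot 4
876: h=3 => slot 3
561: h=3, h2=4, probe 3,0 => slot 0
379: h=3, h2=2, probe 3,5 => slot 5
Table: [561, ., ., 876, 257, 379, .]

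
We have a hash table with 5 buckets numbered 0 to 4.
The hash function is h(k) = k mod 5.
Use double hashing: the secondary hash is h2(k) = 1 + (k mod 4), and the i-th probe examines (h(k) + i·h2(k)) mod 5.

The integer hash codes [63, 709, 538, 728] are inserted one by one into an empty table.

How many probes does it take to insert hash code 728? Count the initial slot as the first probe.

63 hashes to 3; slot 3 is free => place at 3.
709 hashes to 4; slot 4 is free => place at 4.
538 hashes to 3, h2=3; 3 taken => place at 1.
728 hashes to 3, h2=1; 3,4 taken => place at 0.
Table: [728, 538, ., 63, 709]

3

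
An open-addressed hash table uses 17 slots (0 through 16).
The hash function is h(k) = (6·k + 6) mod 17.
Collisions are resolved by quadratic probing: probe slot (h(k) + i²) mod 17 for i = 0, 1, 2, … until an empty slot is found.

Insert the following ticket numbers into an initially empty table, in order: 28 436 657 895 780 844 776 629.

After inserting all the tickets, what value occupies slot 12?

28 hashes to 4; slot 4 is free → place at 4.
436 hashes to 4; 4 taken → place at 5.
657 hashes to 4; 4,5 taken → place at 8.
895 hashes to 4; 4,5,8 taken → place at 13.
780 hashes to 11; slot 11 is free → place at 11.
844 hashes to 4; 4,5,8,13 taken → place at 3.
776 hashes to 4; 4,5,8,13,3 taken → place at 12.
629 hashes to 6; slot 6 is free → place at 6.
Table: [-, -, -, 844, 28, 436, 629, -, 657, -, -, 780, 776, 895, -, -, -]

776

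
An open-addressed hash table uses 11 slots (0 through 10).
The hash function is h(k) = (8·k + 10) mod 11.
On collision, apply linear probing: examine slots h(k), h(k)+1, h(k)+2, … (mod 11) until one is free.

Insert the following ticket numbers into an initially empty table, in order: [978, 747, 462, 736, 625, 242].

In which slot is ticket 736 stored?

978: h=2 => slot 2
747: h=2, probe 2,3 => slot 3
462: h=10 => slot 10
736: h=2, probe 2,3,4 => slot 4
625: h=5 => slot 5
242: h=10, probe 10,0 => slot 0
Table: [242, ., 978, 747, 736, 625, ., ., ., ., 462]

4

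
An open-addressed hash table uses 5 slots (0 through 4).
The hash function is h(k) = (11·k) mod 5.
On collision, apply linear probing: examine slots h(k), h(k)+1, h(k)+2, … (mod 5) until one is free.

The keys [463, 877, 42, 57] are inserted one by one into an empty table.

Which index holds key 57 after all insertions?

0

463 hashes to 3; slot 3 is free -> place at 3.
877 hashes to 2; slot 2 is free -> place at 2.
42 hashes to 2; 2,3 taken -> place at 4.
57 hashes to 2; 2,3,4 taken -> place at 0.
Table: [57, _, 877, 463, 42]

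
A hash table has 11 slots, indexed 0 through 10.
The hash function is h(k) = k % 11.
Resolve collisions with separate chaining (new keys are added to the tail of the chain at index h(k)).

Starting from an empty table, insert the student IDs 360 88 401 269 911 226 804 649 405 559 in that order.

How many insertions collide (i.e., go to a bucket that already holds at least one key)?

Insert 360: h=8, bucket 8 empty → new chain.
Insert 88: h=0, bucket 0 empty → new chain.
Insert 401: h=5, bucket 5 empty → new chain.
Insert 269: h=5, bucket 5 nonempty → append to chain.
Insert 911: h=9, bucket 9 empty → new chain.
Insert 226: h=6, bucket 6 empty → new chain.
Insert 804: h=1, bucket 1 empty → new chain.
Insert 649: h=0, bucket 0 nonempty → append to chain.
Insert 405: h=9, bucket 9 nonempty → append to chain.
Insert 559: h=9, bucket 9 nonempty → append to chain.
Final buckets:
0: 88 -> 649
1: 804
2: .
3: .
4: .
5: 401 -> 269
6: 226
7: .
8: 360
9: 911 -> 405 -> 559
10: .

4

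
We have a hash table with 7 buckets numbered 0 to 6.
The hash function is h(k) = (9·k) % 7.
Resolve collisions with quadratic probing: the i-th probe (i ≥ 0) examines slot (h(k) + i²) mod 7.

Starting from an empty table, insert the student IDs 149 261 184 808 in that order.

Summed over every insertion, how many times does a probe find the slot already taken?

149: h=4 → slot 4
261: h=4, probe 4,5 → slot 5
184: h=4, probe 4,5,1 → slot 1
808: h=6 → slot 6
Table: [., 184, ., ., 149, 261, 808]

3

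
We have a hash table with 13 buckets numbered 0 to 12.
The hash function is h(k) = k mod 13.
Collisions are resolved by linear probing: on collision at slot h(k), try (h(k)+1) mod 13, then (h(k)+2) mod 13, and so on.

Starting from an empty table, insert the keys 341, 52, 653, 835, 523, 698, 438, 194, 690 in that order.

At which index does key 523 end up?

6

341: h=3 => slot 3
52: h=0 => slot 0
653: h=3, probe 3,4 => slot 4
835: h=3, probe 3,4,5 => slot 5
523: h=3, probe 3,4,5,6 => slot 6
698: h=9 => slot 9
438: h=9, probe 9,10 => slot 10
194: h=12 => slot 12
690: h=1 => slot 1
Table: [52, 690, ∅, 341, 653, 835, 523, ∅, ∅, 698, 438, ∅, 194]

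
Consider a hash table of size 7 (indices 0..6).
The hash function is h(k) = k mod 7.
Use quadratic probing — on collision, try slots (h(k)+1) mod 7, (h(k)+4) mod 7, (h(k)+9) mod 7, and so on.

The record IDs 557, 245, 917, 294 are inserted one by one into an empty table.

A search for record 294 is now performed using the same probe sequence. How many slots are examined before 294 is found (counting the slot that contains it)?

557: h=4 -> slot 4
245: h=0 -> slot 0
917: h=0, probe 0,1 -> slot 1
294: h=0, probe 0,1,4,2 -> slot 2
Table: [245, 917, 294, ., 557, ., .]
Lookup 294: h=0, probe 0,1,4,2 → found at 2.

4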